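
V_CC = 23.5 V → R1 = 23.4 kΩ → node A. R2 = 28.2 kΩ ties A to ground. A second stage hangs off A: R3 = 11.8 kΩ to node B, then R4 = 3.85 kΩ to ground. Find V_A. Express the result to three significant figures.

V_A ≈ 7.07 V

Node A sees R2 in parallel with the series input of stage 2, R3 + R4 = 15.65 kΩ.
Effective lower resistance at A: R2 ‖ 15.65 = 10.06 kΩ.
First divider: V_A = V_CC · 10.06/(23.4 + 10.06) = 7.068 V.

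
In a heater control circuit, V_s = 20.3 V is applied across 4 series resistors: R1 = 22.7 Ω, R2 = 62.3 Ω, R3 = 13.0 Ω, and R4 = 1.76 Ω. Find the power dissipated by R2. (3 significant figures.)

The common current is I = 20.3/99.76 = 0.2035 A.
P(R2) = I²·R2 = (0.2035)² × 62.3 = 2.580 W.

P ≈ 2.58 W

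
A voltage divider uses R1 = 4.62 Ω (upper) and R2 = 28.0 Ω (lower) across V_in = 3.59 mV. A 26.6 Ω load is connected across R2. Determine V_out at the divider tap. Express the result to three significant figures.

V_out ≈ 2.68 mV

The load sits in parallel with R2, giving an effective lower resistance R2' = R2·R_L/(R2+R_L) = 13.64 Ω.
Now apply the divider: V_out = 3.59 × 0.7470 = 2.682 mV.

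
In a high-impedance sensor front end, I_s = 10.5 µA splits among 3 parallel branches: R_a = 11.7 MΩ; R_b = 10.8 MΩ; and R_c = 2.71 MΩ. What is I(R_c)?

I ≈ 7.08 µA

Conductances: ΣG = 1/11.7 + 1/10.8 + 1/2.71 = 0.5471 (1/MΩ).
Current divider: I(R_c) = I_s · G_k/ΣG = 10.5 × (0.3690/0.5471) = 10.5 × 0.6745 = 7.082 µA.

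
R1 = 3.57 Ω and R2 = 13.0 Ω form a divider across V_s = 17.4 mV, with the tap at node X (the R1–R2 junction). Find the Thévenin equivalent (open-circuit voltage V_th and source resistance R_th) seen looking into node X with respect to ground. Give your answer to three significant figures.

V_th ≈ 13.7 mV, R_th ≈ 2.80 Ω

V_th is the unloaded tap voltage: V_s · R2/(R1+R2) = 17.4 × 0.7846 = 13.65 mV.
Looking into X with the source shorted: R_th = R1·R2/(R1+R2) = 3.570 × 13.0/16.57 = 2.801 Ω.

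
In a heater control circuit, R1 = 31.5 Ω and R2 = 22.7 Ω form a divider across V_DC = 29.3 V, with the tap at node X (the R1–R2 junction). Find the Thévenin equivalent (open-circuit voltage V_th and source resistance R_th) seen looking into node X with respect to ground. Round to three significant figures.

V_th ≈ 12.3 V, R_th ≈ 13.2 Ω

V_th is the unloaded tap voltage: V_DC · R2/(R1+R2) = 29.3 × 0.4188 = 12.27 V.
With V_DC suppressed (replaced by a short), R_th = R1 ‖ R2 = (31.50 × 22.7)/(31.50 + 22.7) = 13.19 Ω.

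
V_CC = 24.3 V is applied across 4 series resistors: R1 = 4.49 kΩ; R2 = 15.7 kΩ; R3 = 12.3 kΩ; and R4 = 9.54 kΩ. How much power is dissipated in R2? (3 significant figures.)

ΣR = 42.03 kΩ → I = 24.3/42.03 = 0.5782 mA.
P = I²R = 0.3343 × 15.7 = 5.248 mW.

P ≈ 5.25 mW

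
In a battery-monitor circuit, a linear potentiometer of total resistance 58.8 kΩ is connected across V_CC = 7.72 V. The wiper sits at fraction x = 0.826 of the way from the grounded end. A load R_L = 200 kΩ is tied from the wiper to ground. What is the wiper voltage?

The pot divides into 10.23 kΩ above the wiper and 48.57 kΩ below.
(x·R_p) ‖ R_L = 39.08 kΩ.
V_out = 7.72 × 39.08/(10.23 + 39.08) = 6.118 V.

V_out ≈ 6.12 V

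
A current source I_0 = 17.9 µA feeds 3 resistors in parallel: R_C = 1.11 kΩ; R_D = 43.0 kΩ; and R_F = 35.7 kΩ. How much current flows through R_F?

I ≈ 0.527 µA

Conductances: ΣG = 1/1.11 + 1/43.0 + 1/35.7 = 0.9522 (1/kΩ).
R_F takes the fraction G_k/ΣG = 0.02801/0.9522 = 0.02942, so I = 17.9 × 0.02942 = 0.5266 µA.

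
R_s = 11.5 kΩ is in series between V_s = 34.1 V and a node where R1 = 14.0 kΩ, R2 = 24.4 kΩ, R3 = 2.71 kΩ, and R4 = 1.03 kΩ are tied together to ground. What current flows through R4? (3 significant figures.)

I ≈ 1.87 mA

Equivalent of the parallel group: R_p = 0.6886 kΩ.
V_A by voltage divider: V_A = 34.1 × 0.6886/(11.5 + 0.6886) = 1.926 V.
Branch current I = V_A/R4 = 1.926/1.03 = 1.870 mA.
(Equivalently: I_total = 2.798 mA, then current-divider fraction G_k/ΣG = 0.6685.)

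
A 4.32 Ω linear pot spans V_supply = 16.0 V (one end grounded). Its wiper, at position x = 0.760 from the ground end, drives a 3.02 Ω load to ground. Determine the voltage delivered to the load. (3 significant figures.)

Split the track: R_lower = x·R_p = 3.283 Ω, R_upper = (1−x)·R_p = 1.037 Ω.
R_L loads the lower segment: effective lower R = 1.573 Ω.
Then V_out = V_supply · 1.573/(1.037 + 1.573) = 9.644 V.

V_out ≈ 9.64 V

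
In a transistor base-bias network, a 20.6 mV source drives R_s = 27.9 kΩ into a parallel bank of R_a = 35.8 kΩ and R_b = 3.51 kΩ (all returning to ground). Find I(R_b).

Equivalent of the parallel group: R_p = 3.197 kΩ.
Node voltage V_A = V_supply · R_p/(R_s + R_p) = 20.6 × 0.1028 = 2.118 mV.
I(R_b) = V_A / R_b = 2.118/3.51 = 0.6033 µA.

I ≈ 0.603 µA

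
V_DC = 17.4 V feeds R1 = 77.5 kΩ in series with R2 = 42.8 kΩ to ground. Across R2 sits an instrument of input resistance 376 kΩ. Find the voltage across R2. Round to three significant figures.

R2 ‖ R_L = (42.8 × 376)/(42.8 + 376) = 38.43 kΩ.
Then V_out = V_DC · R2'/(R1 + R2') = 17.4 × 38.43/115.9 = 5.768 V.
(Unloaded it would be 6.19 V; the load pulls it down.)

V_out ≈ 5.77 V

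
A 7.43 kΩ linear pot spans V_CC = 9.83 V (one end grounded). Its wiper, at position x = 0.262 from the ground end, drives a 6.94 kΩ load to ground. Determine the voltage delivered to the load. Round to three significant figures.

Lower segment x·R_p = 1.947 kΩ; upper segment (1−x)·R_p = 5.483 kΩ.
Lower segment in parallel with the load: 1.947 ‖ 6.94 = 1.520 kΩ.
Loaded-divider output: V_out = 9.83 × 0.2171 = 2.134 V.

V_out ≈ 2.13 V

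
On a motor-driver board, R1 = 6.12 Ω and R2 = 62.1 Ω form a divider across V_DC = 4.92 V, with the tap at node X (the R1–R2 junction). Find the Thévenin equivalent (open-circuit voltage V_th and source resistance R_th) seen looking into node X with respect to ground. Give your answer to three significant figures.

Open-circuit (no load on X): V_th = V_DC · R2/(R1 + R2) = 4.92 × 62.1/(6.120 + 62.1) = 4.479 V.
Looking into X with the source shorted: R_th = R1·R2/(R1+R2) = 6.120 × 62.1/68.22 = 5.571 Ω.

V_th ≈ 4.48 V, R_th ≈ 5.57 Ω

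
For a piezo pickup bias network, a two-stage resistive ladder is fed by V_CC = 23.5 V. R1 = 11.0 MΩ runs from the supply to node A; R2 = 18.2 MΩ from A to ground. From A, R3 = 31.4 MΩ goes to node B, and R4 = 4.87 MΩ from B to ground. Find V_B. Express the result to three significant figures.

The second stage (R3 + R4 = 36.27 MΩ) loads node A in parallel with R2.
Effective lower resistance at A: R2 ‖ 36.27 = 12.12 MΩ.
First divider: V_A = V_CC · 12.12/(11.0 + 12.12) = 12.32 V.
V_B = V_A × 0.1343 = 1.654 V.

V_B ≈ 1.65 V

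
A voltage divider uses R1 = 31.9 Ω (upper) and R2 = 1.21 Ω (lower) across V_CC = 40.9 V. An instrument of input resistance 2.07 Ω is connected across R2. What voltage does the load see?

R2 ‖ R_L = (1.21 × 2.07)/(1.21 + 2.07) = 0.7636 Ω.
Then V_out = V_CC · R2'/(R1 + R2') = 40.9 × 0.7636/32.66 = 0.9562 V.
(Unloaded it would be 1.49 V; the load pulls it down.)

V_out ≈ 0.956 V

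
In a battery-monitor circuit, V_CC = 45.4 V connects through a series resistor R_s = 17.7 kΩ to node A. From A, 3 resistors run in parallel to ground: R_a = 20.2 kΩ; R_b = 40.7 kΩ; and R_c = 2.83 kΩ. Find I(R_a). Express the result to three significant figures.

I ≈ 0.262 mA

Equivalent of the parallel group: R_p = 2.340 kΩ.
V_A by voltage divider: V_A = 45.4 × 2.340/(17.7 + 2.340) = 5.300 V.
Branch current I = V_A/R_a = 5.300/20.2 = 0.2624 mA.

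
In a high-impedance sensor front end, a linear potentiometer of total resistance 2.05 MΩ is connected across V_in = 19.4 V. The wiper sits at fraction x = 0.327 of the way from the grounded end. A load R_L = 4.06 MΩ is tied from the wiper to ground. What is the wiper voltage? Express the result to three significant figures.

V_out ≈ 5.71 V

The pot divides into 1.380 MΩ above the wiper and 0.6704 MΩ below.
R_L loads the lower segment: effective lower R = 0.5754 MΩ.
V_out = 19.4 × 0.5754/(1.380 + 0.5754) = 5.709 V.
(Unloaded: V_out = x·V_in = 6.34 V.)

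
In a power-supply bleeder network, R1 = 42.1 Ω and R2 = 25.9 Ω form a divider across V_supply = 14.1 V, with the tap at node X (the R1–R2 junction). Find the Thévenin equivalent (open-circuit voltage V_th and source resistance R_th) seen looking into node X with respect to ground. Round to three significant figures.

V_th ≈ 5.37 V, R_th ≈ 16.0 Ω

Open-circuit (no load on X): V_th = V_supply · R2/(R1 + R2) = 14.1 × 25.9/(42.10 + 25.9) = 5.370 V.
With V_supply suppressed (replaced by a short), R_th = R1 ‖ R2 = (42.10 × 25.9)/(42.10 + 25.9) = 16.04 Ω.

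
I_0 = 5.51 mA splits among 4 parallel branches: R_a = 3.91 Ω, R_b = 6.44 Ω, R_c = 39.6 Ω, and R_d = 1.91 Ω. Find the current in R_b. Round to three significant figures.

Total conductance ΣG = 1/3.91 + 1/6.44 + 1/39.6 + 1/1.91 = 0.9598 (units of 1/Ω).
By the current-divider rule, I = I_0 · G_k/ΣG = 5.51 × 0.1618 = 0.8914 mA.

I ≈ 0.891 mA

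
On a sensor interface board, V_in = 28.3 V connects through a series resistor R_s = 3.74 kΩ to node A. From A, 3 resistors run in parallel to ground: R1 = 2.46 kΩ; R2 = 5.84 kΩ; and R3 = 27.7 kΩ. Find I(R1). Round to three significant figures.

I ≈ 3.49 mA

Equivalent of the parallel group: R_p = 1.629 kΩ.
Node voltage V_A = V_in · R_p/(R_s + R_p) = 28.3 × 0.3034 = 8.587 V.
Branch current I = V_A/R1 = 8.587/2.46 = 3.491 mA.
(Equivalently: I_total = 5.271 mA, then current-divider fraction G_k/ΣG = 0.6622.)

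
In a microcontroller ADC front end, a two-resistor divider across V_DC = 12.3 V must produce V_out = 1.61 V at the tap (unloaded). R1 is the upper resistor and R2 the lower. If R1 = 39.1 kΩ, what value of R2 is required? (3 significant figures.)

The divider ratio is R2/(R1+R2) = 1.61/12.3 = 0.1309.
R2 = R1 · 0.1309/(1 − 0.1309) = 5.889 kΩ.

R2 ≈ 5.89 kΩ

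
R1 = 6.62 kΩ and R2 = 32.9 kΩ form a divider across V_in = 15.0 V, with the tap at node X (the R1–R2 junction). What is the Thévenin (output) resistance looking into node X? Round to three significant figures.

With V_in suppressed (replaced by a short), R_th = R1 ‖ R2 = (6.620 × 32.9)/(6.620 + 32.9) = 5.511 kΩ.

R_th ≈ 5.51 kΩ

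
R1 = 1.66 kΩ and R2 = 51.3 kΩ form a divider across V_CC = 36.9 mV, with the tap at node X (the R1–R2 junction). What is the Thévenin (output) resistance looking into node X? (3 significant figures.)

R_th ≈ 1.61 kΩ

Zeroing V_CC shorts the top of R1 to ground, so R_th = R1 ‖ R2 = 1.608 kΩ.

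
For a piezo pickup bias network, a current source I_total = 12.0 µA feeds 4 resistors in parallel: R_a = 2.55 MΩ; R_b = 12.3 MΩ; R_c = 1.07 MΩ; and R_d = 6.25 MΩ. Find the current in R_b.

I ≈ 0.622 µA

Conductances: ΣG = 1/2.55 + 1/12.3 + 1/1.07 + 1/6.25 = 1.568 (1/MΩ).
By the current-divider rule, I = I_total · G_k/ΣG = 12.0 × 0.05185 = 0.6222 µA.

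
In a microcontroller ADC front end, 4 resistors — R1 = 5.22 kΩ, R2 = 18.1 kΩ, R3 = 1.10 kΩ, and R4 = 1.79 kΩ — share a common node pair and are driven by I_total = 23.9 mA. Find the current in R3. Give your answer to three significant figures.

Conductances: ΣG = 1/5.22 + 1/18.1 + 1/1.10 + 1/1.79 = 1.715 (1/kΩ).
By the current-divider rule, I = I_total · G_k/ΣG = 23.9 × 0.5302 = 12.67 mA.

I ≈ 12.7 mA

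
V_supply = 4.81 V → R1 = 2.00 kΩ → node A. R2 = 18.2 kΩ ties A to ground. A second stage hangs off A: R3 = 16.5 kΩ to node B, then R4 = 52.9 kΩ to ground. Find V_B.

The second stage (R3 + R4 = 69.40 kΩ) loads node A in parallel with R2.
R2 ‖ (R3+R4) = 14.42 kΩ.
First divider: V_A = V_supply · 14.42/(2.00 + 14.42) = 4.224 V.
V_B = V_A × 0.7622 = 3.220 V.

V_B ≈ 3.22 V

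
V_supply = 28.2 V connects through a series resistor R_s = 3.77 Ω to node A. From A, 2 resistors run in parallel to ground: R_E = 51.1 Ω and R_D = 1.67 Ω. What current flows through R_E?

Combine the parallel branches: R_p = (1/51.1 + 1/1.67)⁻¹ = 1.617 Ω.
V_A = 28.2 × 1.617/5.387 = 8.465 V.
I(R_E) = V_A / R_E = 8.465/51.1 = 0.1657 A.

I ≈ 0.166 A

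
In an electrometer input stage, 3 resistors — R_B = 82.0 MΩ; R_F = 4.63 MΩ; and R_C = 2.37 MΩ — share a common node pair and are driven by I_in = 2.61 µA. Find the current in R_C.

Conductances: ΣG = 1/82.0 + 1/4.63 + 1/2.37 = 0.6501 (1/MΩ).
Current divider: I(R_C) = I_in · G_k/ΣG = 2.61 × (0.4219/0.6501) = 2.61 × 0.6490 = 1.694 µA.

I ≈ 1.69 µA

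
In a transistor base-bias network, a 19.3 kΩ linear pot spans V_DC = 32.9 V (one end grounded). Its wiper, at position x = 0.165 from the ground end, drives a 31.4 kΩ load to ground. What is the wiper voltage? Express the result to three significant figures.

V_out ≈ 5.00 V

Lower segment x·R_p = 3.185 kΩ; upper segment (1−x)·R_p = 16.12 kΩ.
(x·R_p) ‖ R_L = 2.891 kΩ.
Then V_out = V_DC · 2.891/(16.12 + 2.891) = 5.005 V.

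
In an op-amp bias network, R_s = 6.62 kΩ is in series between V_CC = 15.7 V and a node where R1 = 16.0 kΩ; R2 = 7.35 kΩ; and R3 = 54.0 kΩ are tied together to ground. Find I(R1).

Combine the parallel branches: R_p = (1/16.0 + 1/7.35 + 1/54.0)⁻¹ = 4.607 kΩ.
V_A by voltage divider: V_A = 15.7 × 4.607/(6.62 + 4.607) = 6.442 V.
I(R1) = V_A / R1 = 6.442/16.0 = 0.4026 mA.
(Check via current divider: I_total = 1.398 mA; share G_k/ΣG = 0.2879 → same result.)

I ≈ 0.403 mA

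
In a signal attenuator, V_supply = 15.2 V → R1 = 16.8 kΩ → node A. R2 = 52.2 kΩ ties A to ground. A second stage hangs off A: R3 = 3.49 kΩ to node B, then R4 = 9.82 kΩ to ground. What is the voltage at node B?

V_B ≈ 4.34 V

The second stage (R3 + R4 = 13.31 kΩ) loads node A in parallel with R2.
Effective lower resistance at A: R2 ‖ 13.31 = 10.61 kΩ.
V_A = 15.2 × 10.61/(16.8 + 10.61) = 5.882 V.
Then the unloaded second divider: V_B = V_A × R4/(R3+R4) = 5.882 × 0.7378 = 4.340 V.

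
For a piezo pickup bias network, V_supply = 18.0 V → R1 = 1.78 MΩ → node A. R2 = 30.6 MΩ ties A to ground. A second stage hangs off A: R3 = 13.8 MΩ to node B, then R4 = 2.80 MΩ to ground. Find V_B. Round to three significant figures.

The second stage (R3 + R4 = 16.60 MΩ) loads node A in parallel with R2.
Effective lower resistance at A: R2 ‖ 16.60 = 10.76 MΩ.
First divider: V_A = V_supply · 10.76/(1.78 + 10.76) = 15.45 V.
Then the unloaded second divider: V_B = V_A × R4/(R3+R4) = 15.45 × 0.1687 = 2.605 V.

V_B ≈ 2.61 V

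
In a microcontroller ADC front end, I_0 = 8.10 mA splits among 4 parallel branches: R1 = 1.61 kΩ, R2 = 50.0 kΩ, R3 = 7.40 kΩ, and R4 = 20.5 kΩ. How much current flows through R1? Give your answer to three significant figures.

I ≈ 6.10 mA

ΣG = 1/1.61 + 1/50.0 + 1/7.40 + 1/20.5 = 0.8250.
R1 takes the fraction G_k/ΣG = 0.6211/0.8250 = 0.7528, so I = 8.10 × 0.7528 = 6.098 mA.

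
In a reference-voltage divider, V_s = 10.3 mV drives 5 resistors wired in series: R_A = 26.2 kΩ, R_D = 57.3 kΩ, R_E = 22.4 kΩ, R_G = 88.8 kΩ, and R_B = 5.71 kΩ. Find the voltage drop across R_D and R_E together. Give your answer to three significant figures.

V ≈ 4.10 mV

Total series resistance ΣR = 26.2 + 57.3 + 22.4 + 88.8 + 5.71 = 200.4 kΩ.
R_{R_D..R_E} = 57.3 + 22.4 = 79.70 kΩ.
V = V_s · R/ΣR = 10.3 × 0.3977 = 4.096 mV.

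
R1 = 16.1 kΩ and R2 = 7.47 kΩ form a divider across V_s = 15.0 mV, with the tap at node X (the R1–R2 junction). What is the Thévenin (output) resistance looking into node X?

R_th ≈ 5.10 kΩ

With V_s suppressed (replaced by a short), R_th = R1 ‖ R2 = (16.10 × 7.47)/(16.10 + 7.47) = 5.103 kΩ.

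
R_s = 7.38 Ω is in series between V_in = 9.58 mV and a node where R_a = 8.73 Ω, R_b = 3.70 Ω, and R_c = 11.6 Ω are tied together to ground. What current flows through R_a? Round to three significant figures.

Parallel bank: R_p = 1/(1/8.73 + 1/3.70 + 1/11.6) = 2.123 Ω.
V_A by voltage divider: V_A = 9.58 × 2.123/(7.38 + 2.123) = 2.140 mV.
I(R_a) = V_A / R_a = 2.140/8.73 = 0.2452 mA.
(Check via current divider: I_total = 1.008 mA; share G_k/ΣG = 0.2432 → same result.)

I ≈ 0.245 mA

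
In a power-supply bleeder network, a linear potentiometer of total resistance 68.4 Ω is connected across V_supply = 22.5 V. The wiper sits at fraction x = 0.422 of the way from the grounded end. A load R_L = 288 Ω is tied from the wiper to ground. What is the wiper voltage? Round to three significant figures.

The pot divides into 39.54 Ω above the wiper and 28.86 Ω below.
Lower segment in parallel with the load: 28.86 ‖ 288 = 26.24 Ω.
V_out = 22.5 × 26.24/(39.54 + 26.24) = 8.975 V.

V_out ≈ 8.98 V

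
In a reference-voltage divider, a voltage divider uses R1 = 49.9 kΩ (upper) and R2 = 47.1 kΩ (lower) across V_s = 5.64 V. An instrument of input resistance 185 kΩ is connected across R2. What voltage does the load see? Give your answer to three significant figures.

First combine the lower leg with the load: R2 ‖ R_L = 37.54 kΩ.
Then V_out = V_s · R2'/(R1 + R2') = 5.64 × 37.54/87.44 = 2.421 V.

V_out ≈ 2.42 V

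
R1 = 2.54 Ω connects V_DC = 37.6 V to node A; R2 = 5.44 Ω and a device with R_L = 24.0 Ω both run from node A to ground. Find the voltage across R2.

R2 ‖ R_L = (5.44 × 24.0)/(5.44 + 24.0) = 4.435 Ω.
Then V_out = V_DC · R2'/(R1 + R2') = 37.6 × 4.435/6.975 = 23.91 V.
(Unloaded it would be 25.6 V; the load pulls it down.)

V_out ≈ 23.9 V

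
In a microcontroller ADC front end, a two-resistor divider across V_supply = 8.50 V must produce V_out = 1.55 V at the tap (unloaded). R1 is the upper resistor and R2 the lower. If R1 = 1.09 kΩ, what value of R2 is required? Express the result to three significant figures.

V_out/V_supply = R2/(R1+R2) = 0.1824.
So R2 = R1 · V_out/(V_supply − V_out) = 1.09 × 1.55/(8.50 − 1.55) = 1.09 × 0.2230 = 0.2431 kΩ.

R2 ≈ 0.243 kΩ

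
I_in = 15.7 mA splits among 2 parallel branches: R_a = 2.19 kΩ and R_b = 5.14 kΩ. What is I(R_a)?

For two parallel branches, I_k = I_in · (other R)/(sum of R).
I(R_a) = 15.7 × 5.14/(2.19 + 5.14) = 15.7 × 0.7012 = 11.01 mA.

I ≈ 11.0 mA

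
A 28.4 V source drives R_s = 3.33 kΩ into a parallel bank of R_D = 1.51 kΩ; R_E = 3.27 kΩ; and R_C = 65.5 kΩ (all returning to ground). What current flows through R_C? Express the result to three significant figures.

Parallel bank: R_p = 1/(1/1.51 + 1/3.27 + 1/65.5) = 1.017 kΩ.
V_A by voltage divider: V_A = 28.4 × 1.017/(3.33 + 1.017) = 6.644 V.
Branch current I = V_A/R_C = 6.644/65.5 = 0.1014 mA.

I ≈ 0.101 mA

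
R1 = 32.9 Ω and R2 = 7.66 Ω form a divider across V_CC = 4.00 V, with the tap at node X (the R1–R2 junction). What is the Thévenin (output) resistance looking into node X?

With V_CC suppressed (replaced by a short), R_th = R1 ‖ R2 = (32.90 × 7.66)/(32.90 + 7.66) = 6.213 Ω.

R_th ≈ 6.21 Ω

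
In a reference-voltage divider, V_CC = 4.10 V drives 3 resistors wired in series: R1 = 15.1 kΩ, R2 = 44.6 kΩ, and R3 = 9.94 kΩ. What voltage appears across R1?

Total series resistance ΣR = 15.1 + 44.6 + 9.94 = 69.64 kΩ.
V = V_CC · R/ΣR = 4.10 × 0.2168 = 0.8890 V.

V ≈ 0.889 V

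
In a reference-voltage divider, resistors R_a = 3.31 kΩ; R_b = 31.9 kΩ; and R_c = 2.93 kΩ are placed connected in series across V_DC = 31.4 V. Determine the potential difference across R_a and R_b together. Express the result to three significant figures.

Total series resistance ΣR = 3.31 + 31.9 + 2.93 = 38.14 kΩ.
R_{R_a..R_b} = 3.31 + 31.9 = 35.21 kΩ.
V = V_DC · R/ΣR = 31.4 × 0.9232 = 28.99 V.

V ≈ 29.0 V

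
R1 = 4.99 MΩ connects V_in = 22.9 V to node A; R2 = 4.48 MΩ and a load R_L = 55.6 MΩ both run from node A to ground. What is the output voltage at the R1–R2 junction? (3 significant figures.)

V_out ≈ 10.4 V

R2 ‖ R_L = (4.48 × 55.6)/(4.48 + 55.6) = 4.146 MΩ.
Then V_out = V_in · R2'/(R1 + R2') = 22.9 × 4.146/9.136 = 10.39 V.
(Unloaded it would be 10.8 V; the load pulls it down.)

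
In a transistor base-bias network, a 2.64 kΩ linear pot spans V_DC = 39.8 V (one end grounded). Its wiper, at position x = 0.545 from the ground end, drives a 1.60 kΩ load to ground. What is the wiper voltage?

Lower segment x·R_p = 1.439 kΩ; upper segment (1−x)·R_p = 1.201 kΩ.
(x·R_p) ‖ R_L = 0.7576 kΩ.
Then V_out = V_DC · 0.7576/(1.201 + 0.7576) = 15.39 V.
(Unloaded: V_out = x·V_DC = 21.7 V.)

V_out ≈ 15.4 V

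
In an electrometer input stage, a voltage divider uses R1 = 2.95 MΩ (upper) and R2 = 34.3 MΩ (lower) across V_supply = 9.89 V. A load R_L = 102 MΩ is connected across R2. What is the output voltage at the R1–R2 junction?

The load sits in parallel with R2, giving an effective lower resistance R2' = R2·R_L/(R2+R_L) = 25.67 MΩ.
Then V_out = V_supply · R2'/(R1 + R2') = 9.89 × 25.67/28.62 = 8.871 V.

V_out ≈ 8.87 V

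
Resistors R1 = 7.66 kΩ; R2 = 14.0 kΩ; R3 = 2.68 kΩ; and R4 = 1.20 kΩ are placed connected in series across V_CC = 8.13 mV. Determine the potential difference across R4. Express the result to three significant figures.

Total series resistance ΣR = 7.66 + 14.0 + 2.68 + 1.20 = 25.54 kΩ.
By the voltage-divider rule, V = 8.13 × 1.200/25.54 = 0.3820 mV.

V ≈ 0.382 mV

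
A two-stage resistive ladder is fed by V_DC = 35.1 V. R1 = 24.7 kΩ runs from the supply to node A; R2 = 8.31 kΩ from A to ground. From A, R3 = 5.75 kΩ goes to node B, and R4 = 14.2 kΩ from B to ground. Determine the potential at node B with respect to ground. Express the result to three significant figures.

Node A sees R2 in parallel with the series input of stage 2, R3 + R4 = 19.95 kΩ.
R2 ‖ (R3+R4) = 5.866 kΩ.
V_A = 35.1 × 5.866/(24.7 + 5.866) = 6.737 V.
V_B = V_A × 0.7118 = 4.795 V.

V_B ≈ 4.79 V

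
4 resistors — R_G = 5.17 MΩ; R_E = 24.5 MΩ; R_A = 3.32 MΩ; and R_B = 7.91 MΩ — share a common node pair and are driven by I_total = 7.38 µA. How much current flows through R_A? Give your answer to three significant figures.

Conductances: ΣG = 1/5.17 + 1/24.5 + 1/3.32 + 1/7.91 = 0.6619 (1/MΩ).
R_A takes the fraction G_k/ΣG = 0.3012/0.6619 = 0.4551, so I = 7.38 × 0.4551 = 3.359 µA.

I ≈ 3.36 µA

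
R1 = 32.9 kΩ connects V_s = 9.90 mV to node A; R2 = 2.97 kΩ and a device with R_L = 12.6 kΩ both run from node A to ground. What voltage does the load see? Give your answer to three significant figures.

V_out ≈ 0.674 mV

First combine the lower leg with the load: R2 ‖ R_L = 2.403 kΩ.
Now apply the divider: V_out = 9.90 × 0.06808 = 0.6740 mV.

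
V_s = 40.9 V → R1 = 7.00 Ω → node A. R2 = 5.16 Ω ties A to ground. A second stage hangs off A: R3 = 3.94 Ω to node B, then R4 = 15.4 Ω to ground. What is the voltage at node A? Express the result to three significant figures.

V_A ≈ 15.0 V

Looking into the second stage from A: R3 + R4 = 19.34 Ω appears in parallel with R2.
Effective lower resistance at A: R2 ‖ 19.34 = 4.073 Ω.
First divider: V_A = V_s · 4.073/(7.00 + 4.073) = 15.04 V.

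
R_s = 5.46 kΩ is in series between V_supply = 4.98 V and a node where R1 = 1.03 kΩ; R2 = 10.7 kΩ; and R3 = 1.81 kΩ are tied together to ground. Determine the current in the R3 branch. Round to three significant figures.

Parallel bank: R_p = 1/(1/1.03 + 1/10.7 + 1/1.81) = 0.6185 kΩ.
V_A by voltage divider: V_A = 4.98 × 0.6185/(5.46 + 0.6185) = 0.5067 V.
I(R3) = V_A / R3 = 0.5067/1.81 = 0.2800 mA.

I ≈ 0.280 mA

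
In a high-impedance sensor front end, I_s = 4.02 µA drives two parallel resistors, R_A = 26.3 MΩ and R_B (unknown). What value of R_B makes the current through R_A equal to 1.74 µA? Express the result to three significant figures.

In a two-way split, I_A/I_s = R_B/(R_A + R_B).
With f = 0.4328, R_B = R_A · f/(1−f) = 26.3 × 0.7632 = 20.07 MΩ.

R_B ≈ 20.1 MΩ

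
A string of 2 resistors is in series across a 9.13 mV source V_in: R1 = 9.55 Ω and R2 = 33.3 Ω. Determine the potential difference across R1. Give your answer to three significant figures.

Total series resistance ΣR = 9.55 + 33.3 = 42.85 Ω.
Voltage divider: V = V_in · (9.550 / 42.85) = 9.13 × 0.2229 = 2.035 mV.

V ≈ 2.03 mV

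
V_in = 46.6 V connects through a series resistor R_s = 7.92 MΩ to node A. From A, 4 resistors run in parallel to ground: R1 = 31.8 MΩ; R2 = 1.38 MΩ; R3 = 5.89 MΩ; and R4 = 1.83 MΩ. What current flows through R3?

I ≈ 0.625 µA

Parallel bank: R_p = 1/(1/31.8 + 1/1.38 + 1/5.89 + 1/1.83) = 0.6792 MΩ.
V_A = 46.6 × 0.6792/8.599 = 3.681 V.
Branch current I = V_A/R3 = 3.681/5.89 = 0.6249 µA.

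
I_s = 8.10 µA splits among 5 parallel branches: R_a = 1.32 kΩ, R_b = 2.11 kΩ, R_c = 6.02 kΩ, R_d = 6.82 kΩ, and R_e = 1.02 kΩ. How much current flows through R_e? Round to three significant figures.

I ≈ 3.15 µA

Conductances: ΣG = 1/1.32 + 1/2.11 + 1/6.02 + 1/6.82 + 1/1.02 = 2.525 (1/kΩ).
Current divider: I(R_e) = I_s · G_k/ΣG = 8.10 × (0.9804/2.525) = 8.10 × 0.3883 = 3.145 µA.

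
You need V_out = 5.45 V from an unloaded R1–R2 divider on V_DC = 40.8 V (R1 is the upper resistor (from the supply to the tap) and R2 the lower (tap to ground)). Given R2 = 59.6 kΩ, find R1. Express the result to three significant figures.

Required fraction k = V_out/V_DC = 0.1336.
R1 = R2·(1/k − 1) = 59.6 × 6.486 = 386.6 kΩ.

R1 ≈ 387 kΩ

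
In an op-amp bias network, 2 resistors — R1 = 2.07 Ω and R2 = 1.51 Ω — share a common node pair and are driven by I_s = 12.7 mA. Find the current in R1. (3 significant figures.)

I ≈ 5.36 mA

With just two branches, the current splits inversely with resistance.
I(R1) = 12.7 × 1.51/(2.07 + 1.51) = 12.7 × 0.4218 = 5.357 mA.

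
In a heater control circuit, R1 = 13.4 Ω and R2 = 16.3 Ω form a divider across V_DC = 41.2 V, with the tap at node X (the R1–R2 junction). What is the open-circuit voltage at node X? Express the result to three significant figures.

Open-circuit (no load on X): V_th = V_DC · R2/(R1 + R2) = 41.2 × 16.3/(13.40 + 16.3) = 22.61 V.

V_th ≈ 22.6 V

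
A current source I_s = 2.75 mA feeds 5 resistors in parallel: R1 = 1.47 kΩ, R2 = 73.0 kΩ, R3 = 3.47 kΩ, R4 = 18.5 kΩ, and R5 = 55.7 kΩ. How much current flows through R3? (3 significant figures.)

Total conductance ΣG = 1/1.47 + 1/73.0 + 1/3.47 + 1/18.5 + 1/55.7 = 1.054 (units of 1/kΩ).
Current divider: I(R3) = I_s · G_k/ΣG = 2.75 × (0.2882/1.054) = 2.75 × 0.2734 = 0.7518 mA.

I ≈ 0.752 mA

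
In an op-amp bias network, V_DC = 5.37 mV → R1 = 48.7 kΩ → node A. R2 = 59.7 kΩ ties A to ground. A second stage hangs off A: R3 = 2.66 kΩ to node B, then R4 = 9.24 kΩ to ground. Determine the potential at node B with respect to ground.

The second stage (R3 + R4 = 11.90 kΩ) loads node A in parallel with R2.
R2 ‖ (R3+R4) = 9.922 kΩ.
So V_A = 5.37 × 0.1693 = 0.9089 mV.
Then the unloaded second divider: V_B = V_A × R4/(R3+R4) = 0.9089 × 0.7765 = 0.7057 mV.

V_B ≈ 0.706 mV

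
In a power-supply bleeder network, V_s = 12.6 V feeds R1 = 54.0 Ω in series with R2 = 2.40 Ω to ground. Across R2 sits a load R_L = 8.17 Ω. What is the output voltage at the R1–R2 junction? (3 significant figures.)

V_out ≈ 0.418 V

First combine the lower leg with the load: R2 ‖ R_L = 1.855 Ω.
Then V_out = V_s · R2'/(R1 + R2') = 12.6 × 1.855/55.86 = 0.4185 V.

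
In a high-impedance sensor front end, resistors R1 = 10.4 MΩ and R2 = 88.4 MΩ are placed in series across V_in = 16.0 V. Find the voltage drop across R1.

V ≈ 1.68 V

Series total: ΣR = 10.4 + 88.4 = 98.80 MΩ.
By the voltage-divider rule, V = 16.0 × 10.40/98.80 = 1.684 V.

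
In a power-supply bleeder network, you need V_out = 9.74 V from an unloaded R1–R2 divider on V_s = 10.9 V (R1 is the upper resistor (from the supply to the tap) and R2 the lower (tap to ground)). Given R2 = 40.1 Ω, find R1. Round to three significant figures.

Required fraction k = V_out/V_s = 0.8936.
R1 = R2·(1/k − 1) = 40.1 × 0.1191 = 4.776 Ω.

R1 ≈ 4.78 Ω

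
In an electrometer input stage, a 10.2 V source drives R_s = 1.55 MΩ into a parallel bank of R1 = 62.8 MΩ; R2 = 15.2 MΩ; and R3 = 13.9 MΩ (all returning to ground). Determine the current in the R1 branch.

Combine the parallel branches: R_p = (1/62.8 + 1/15.2 + 1/13.9)⁻¹ = 6.508 MΩ.
V_A = 10.2 × 6.508/8.058 = 8.238 V.
Branch current I = V_A/R1 = 8.238/62.8 = 0.1312 µA.

I ≈ 0.131 µA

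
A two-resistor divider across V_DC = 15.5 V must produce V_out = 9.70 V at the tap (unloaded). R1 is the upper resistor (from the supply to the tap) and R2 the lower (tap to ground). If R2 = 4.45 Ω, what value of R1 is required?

R1 ≈ 2.66 Ω

V_out/V_DC = R2/(R1+R2) = 0.6258.
R1 = R2·(1/k − 1) = 4.45 × 0.5979 = 2.661 Ω.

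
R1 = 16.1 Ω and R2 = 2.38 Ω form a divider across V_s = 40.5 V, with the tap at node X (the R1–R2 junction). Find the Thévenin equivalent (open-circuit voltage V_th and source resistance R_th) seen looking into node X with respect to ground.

V_th is the unloaded tap voltage: V_s · R2/(R1+R2) = 40.5 × 0.1288 = 5.216 V.
With V_s suppressed (replaced by a short), R_th = R1 ‖ R2 = (16.10 × 2.38)/(16.10 + 2.38) = 2.073 Ω.

V_th ≈ 5.22 V, R_th ≈ 2.07 Ω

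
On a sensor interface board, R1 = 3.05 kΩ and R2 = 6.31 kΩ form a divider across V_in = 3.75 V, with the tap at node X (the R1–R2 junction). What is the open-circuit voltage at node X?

V_th ≈ 2.53 V

Open-circuit (no load on X): V_th = V_in · R2/(R1 + R2) = 3.75 × 6.31/(3.050 + 6.31) = 2.528 V.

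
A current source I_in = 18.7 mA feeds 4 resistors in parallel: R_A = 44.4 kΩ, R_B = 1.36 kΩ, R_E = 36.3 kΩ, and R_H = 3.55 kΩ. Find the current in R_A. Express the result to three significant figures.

Conductances: ΣG = 1/44.4 + 1/1.36 + 1/36.3 + 1/3.55 = 1.067 (1/kΩ).
By the current-divider rule, I = I_in · G_k/ΣG = 18.7 × 0.02111 = 0.3947 mA.

I ≈ 0.395 mA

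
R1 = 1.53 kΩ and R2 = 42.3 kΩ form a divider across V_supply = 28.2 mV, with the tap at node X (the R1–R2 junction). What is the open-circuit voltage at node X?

V_th ≈ 27.2 mV

With X open, the divider is unloaded: V_th = 28.2 × 42.3/43.83 = 27.22 mV.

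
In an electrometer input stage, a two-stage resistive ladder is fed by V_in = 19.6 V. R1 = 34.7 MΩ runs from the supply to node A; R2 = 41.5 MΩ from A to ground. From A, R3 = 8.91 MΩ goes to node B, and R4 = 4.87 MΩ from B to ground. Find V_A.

V_A ≈ 4.50 V

Looking into the second stage from A: R3 + R4 = 13.78 MΩ appears in parallel with R2.
R2 ‖ (R3+R4) = 10.34 MΩ.
First divider: V_A = V_in · 10.34/(34.7 + 10.34) = 4.501 V.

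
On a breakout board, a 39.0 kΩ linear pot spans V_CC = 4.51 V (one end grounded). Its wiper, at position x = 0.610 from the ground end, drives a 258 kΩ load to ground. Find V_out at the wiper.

Lower segment x·R_p = 23.79 kΩ; upper segment (1−x)·R_p = 15.21 kΩ.
(x·R_p) ‖ R_L = 21.78 kΩ.
V_out = 4.51 × 21.78/(15.21 + 21.78) = 2.656 V.
(Unloaded: V_out = x·V_CC = 2.75 V.)

V_out ≈ 2.66 V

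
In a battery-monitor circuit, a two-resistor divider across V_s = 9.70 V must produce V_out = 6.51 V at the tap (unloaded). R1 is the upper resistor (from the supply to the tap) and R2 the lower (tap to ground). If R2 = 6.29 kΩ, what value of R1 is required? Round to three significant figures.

V_out/V_s = R2/(R1+R2) = 0.6711.
So R1 = R2 · (V_s/V_out − 1) = 6.29 × (9.70/6.51 − 1) = 6.29 × 0.4900 = 3.082 kΩ.

R1 ≈ 3.08 kΩ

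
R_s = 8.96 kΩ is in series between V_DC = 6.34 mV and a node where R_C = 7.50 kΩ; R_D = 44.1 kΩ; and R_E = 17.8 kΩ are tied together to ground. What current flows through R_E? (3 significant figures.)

I ≈ 0.123 µA

Combine the parallel branches: R_p = (1/7.50 + 1/44.1 + 1/17.8)⁻¹ = 4.713 kΩ.
V_A by voltage divider: V_A = 6.34 × 4.713/(8.96 + 4.713) = 2.185 mV.
I(R_E) = V_A / R_E = 2.185/17.8 = 0.1228 µA.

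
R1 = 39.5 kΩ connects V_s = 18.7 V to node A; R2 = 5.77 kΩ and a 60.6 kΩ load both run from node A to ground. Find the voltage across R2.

V_out ≈ 2.20 V

The load sits in parallel with R2, giving an effective lower resistance R2' = R2·R_L/(R2+R_L) = 5.268 kΩ.
Now apply the divider: V_out = 18.7 × 0.1177 = 2.201 V.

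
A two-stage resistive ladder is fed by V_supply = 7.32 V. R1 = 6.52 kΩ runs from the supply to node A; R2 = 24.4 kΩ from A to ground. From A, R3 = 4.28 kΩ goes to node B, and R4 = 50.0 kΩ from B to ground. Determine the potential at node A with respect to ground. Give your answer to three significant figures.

The second stage (R3 + R4 = 54.28 kΩ) loads node A in parallel with R2.
Effective lower resistance at A: R2 ‖ 54.28 = 16.83 kΩ.
V_A = 7.32 × 16.83/(6.52 + 16.83) = 5.276 V.

V_A ≈ 5.28 V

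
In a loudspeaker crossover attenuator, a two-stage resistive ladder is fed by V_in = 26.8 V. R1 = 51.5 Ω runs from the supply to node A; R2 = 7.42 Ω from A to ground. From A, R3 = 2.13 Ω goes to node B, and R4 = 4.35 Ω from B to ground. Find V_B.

V_B ≈ 1.13 V

The second stage (R3 + R4 = 6.480 Ω) loads node A in parallel with R2.
Effective lower resistance at A: R2 ‖ 6.480 = 3.459 Ω.
First divider: V_A = V_in · 3.459/(51.5 + 3.459) = 1.687 V.
V_B = V_A × 0.6713 = 1.132 V.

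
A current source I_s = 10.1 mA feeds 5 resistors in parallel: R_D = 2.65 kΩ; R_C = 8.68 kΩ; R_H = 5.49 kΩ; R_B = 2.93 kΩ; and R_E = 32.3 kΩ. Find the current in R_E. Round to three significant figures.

ΣG = 1/2.65 + 1/8.68 + 1/5.49 + 1/2.93 + 1/32.3 = 1.047.
Current divider: I(R_E) = I_s · G_k/ΣG = 10.1 × (0.03096/1.047) = 10.1 × 0.02957 = 0.2987 mA.

I ≈ 0.299 mA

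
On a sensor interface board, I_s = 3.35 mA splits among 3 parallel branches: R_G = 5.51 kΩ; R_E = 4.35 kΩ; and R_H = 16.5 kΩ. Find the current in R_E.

I ≈ 1.63 mA

ΣG = 1/5.51 + 1/4.35 + 1/16.5 = 0.4720.
By the current-divider rule, I = I_s · G_k/ΣG = 3.35 × 0.4871 = 1.632 mA.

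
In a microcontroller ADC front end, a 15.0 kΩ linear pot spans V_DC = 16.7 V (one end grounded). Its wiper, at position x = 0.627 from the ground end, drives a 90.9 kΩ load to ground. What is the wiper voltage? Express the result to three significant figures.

Lower segment x·R_p = 9.405 kΩ; upper segment (1−x)·R_p = 5.595 kΩ.
(x·R_p) ‖ R_L = 8.523 kΩ.
Loaded-divider output: V_out = 16.7 × 0.6037 = 10.08 V.

V_out ≈ 10.1 V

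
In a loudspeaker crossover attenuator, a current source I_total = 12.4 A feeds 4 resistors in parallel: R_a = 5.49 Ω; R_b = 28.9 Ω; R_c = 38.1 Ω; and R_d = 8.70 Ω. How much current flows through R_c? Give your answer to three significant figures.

I ≈ 0.909 A

Total conductance ΣG = 1/5.49 + 1/28.9 + 1/38.1 + 1/8.70 = 0.3579 (units of 1/Ω).
R_c takes the fraction G_k/ΣG = 0.02625/0.3579 = 0.07333, so I = 12.4 × 0.07333 = 0.9093 A.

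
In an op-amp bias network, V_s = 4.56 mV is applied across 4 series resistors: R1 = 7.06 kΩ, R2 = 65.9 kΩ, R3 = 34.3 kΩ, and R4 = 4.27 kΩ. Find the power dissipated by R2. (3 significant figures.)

P ≈ 0.110 nW

Series current I = V_s/ΣR = 4.56/111.5 = 0.04089 µA.
P(R2) = I²·R2 = (0.04089)² × 65.9 = 0.1102 nW.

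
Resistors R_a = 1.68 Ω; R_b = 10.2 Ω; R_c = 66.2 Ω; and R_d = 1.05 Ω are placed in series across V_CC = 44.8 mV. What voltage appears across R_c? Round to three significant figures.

ΣR = 1.68 + 10.2 + 66.2 + 1.05 = 79.13 Ω.
V = V_CC · R/ΣR = 44.8 × 0.8366 = 37.48 mV.

V ≈ 37.5 mV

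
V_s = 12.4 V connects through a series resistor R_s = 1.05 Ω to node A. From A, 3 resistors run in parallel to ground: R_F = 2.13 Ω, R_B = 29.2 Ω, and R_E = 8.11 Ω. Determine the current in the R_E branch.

Parallel bank: R_p = 1/(1/2.13 + 1/29.2 + 1/8.11) = 1.595 Ω.
V_A = 12.4 × 1.595/2.645 = 7.477 V.
Branch current I = V_A/R_E = 7.477/8.11 = 0.9220 A.

I ≈ 0.922 A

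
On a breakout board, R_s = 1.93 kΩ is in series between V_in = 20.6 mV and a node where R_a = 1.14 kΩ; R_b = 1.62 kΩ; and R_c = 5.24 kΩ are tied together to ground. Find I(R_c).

Parallel bank: R_p = 1/(1/1.14 + 1/1.62 + 1/5.24) = 0.5934 kΩ.
Node voltage V_A = V_in · R_p/(R_s + R_p) = 20.6 × 0.2351 = 4.844 mV.
Branch current I = V_A/R_c = 4.844/5.24 = 0.9244 µA.

I ≈ 0.924 µA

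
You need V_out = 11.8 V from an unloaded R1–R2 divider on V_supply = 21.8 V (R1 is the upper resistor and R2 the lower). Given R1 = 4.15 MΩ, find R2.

V_out/V_supply = R2/(R1+R2) = 0.5413.
Rearranging, R2 = R1·k/(1−k) = 4.15 × 1.180 = 4.897 MΩ.

R2 ≈ 4.90 MΩ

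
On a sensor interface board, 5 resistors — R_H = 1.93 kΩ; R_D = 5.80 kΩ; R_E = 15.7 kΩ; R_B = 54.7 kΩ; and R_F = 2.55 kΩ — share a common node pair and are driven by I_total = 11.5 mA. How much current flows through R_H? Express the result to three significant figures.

I ≈ 5.12 mA

Total conductance ΣG = 1/1.93 + 1/5.80 + 1/15.7 + 1/54.7 + 1/2.55 = 1.165 (units of 1/kΩ).
R_H takes the fraction G_k/ΣG = 0.5181/1.165 = 0.4449, so I = 11.5 × 0.4449 = 5.116 mA.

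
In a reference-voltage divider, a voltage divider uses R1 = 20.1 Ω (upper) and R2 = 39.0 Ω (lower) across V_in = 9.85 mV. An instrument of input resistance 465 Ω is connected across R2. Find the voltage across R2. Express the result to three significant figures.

First combine the lower leg with the load: R2 ‖ R_L = 35.98 Ω.
Voltage divider with the loaded lower leg: V_out = 9.85 × 35.98/(20.1 + 35.98) = 9.85 × 0.6416 = 6.320 mV.

V_out ≈ 6.32 mV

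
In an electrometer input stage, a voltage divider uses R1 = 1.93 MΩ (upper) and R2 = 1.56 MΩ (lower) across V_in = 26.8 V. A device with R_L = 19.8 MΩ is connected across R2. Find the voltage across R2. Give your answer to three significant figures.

First combine the lower leg with the load: R2 ‖ R_L = 1.446 MΩ.
Then V_out = V_in · R2'/(R1 + R2') = 26.8 × 1.446/3.376 = 11.48 V.

V_out ≈ 11.5 V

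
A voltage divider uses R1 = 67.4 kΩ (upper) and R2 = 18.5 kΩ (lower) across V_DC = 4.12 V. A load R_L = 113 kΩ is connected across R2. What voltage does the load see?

First combine the lower leg with the load: R2 ‖ R_L = 15.90 kΩ.
Voltage divider with the loaded lower leg: V_out = 4.12 × 15.90/(67.4 + 15.90) = 4.12 × 0.1909 = 0.7863 V.
(Unloaded it would be 0.887 V; the load pulls it down.)

V_out ≈ 0.786 V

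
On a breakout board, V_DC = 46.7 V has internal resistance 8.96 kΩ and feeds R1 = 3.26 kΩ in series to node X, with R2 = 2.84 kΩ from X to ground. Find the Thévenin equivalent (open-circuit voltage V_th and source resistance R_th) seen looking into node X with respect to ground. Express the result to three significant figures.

V_th ≈ 8.81 V, R_th ≈ 2.30 kΩ

R1' = 8.96 + 3.26 = 12.22 kΩ (source resistance + R1).
With X open, the divider is unloaded: V_th = 46.7 × 2.84/15.06 = 8.807 V.
Looking into X with the source shorted: R_th = R1'·R2/(R1'+R2) = 12.22 × 2.84/15.06 = 2.304 kΩ.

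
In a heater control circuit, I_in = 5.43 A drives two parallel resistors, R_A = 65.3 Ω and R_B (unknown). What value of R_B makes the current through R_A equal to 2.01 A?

Two-branch current divider: I_A = I_in · R_B/(R_A + R_B).
With f = 0.3702, R_B = R_A · f/(1−f) = 65.3 × 0.5877 = 38.38 Ω.

R_B ≈ 38.4 Ω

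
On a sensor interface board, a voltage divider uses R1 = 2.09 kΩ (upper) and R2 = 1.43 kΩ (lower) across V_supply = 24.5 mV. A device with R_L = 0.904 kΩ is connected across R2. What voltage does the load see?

First combine the lower leg with the load: R2 ‖ R_L = 0.5539 kΩ.
Now apply the divider: V_out = 24.5 × 0.2095 = 5.133 mV.

V_out ≈ 5.13 mV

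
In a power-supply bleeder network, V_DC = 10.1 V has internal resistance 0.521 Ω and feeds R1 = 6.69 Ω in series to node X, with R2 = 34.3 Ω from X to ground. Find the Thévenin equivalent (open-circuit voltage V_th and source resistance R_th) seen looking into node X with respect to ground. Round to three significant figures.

R1' = 0.521 + 6.69 = 7.211 Ω (source resistance + R1).
With X open, the divider is unloaded: V_th = 10.1 × 34.3/41.51 = 8.345 V.
With V_DC suppressed (replaced by a short), R_th = R1' ‖ R2 = (7.211 × 34.3)/(7.211 + 34.3) = 5.958 Ω.

V_th ≈ 8.35 V, R_th ≈ 5.96 Ω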